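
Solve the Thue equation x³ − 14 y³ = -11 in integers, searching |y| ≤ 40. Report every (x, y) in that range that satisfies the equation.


The equation is x³ - 14y³ = -11. For fixed y, x³ = 14·y³ − 11, so a solution requires the RHS to be a perfect cube.
Strategy: iterate y from -40 to 40, compute RHS = 14·y³ − 11, and check whether it is a (positive or negative) perfect cube.
Check small values of y:
  y = 0: RHS = -11 is not a perfect cube.
  y = 1: RHS = 3 is not a perfect cube.
  y = -1: RHS = -25 is not a perfect cube.
  y = 2: RHS = 101 is not a perfect cube.
  y = -2: RHS = -123 is not a perfect cube.
  y = 3: RHS = 367 is not a perfect cube.
  y = -3: RHS = -389 is not a perfect cube.
Continuing the search up to |y| = 40 finds no solutions either.
No (x, y) in the scanned range satisfies the equation.

No integer solutions with |y| ≤ 40.


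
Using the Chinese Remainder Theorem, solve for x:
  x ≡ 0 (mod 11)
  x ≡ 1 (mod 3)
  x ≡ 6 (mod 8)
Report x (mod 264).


Moduli 11, 3, 8 are pairwise coprime; by CRT there is a unique solution modulo M = 11 · 3 · 8 = 264.
Solve pairwise, accumulating the modulus:
  Start with x ≡ 0 (mod 11).
  Combine with x ≡ 1 (mod 3): since gcd(11, 3) = 1, we get a unique residue mod 33.
    Write x = 0 + 11·t and substitute into x ≡ 1 (mod 3): 11·t ≡ 1 − 0 = 1 (mod 3).
    Reduce coefficients mod 3: 2·t ≡ 1 (mod 3).
    The inverse of 2 mod 3 is 2 (since 2·2 = 4 = 1·3 + 1), so t ≡ 2·1 = 2 ≡ 2 (mod 3).
    Then x = 0 + 11·2 = 22, valid modulo lcm(11, 3) = 33: x ≡ 22 (mod 33).
  Combine with x ≡ 6 (mod 8): since gcd(33, 8) = 1, we get a unique residue mod 264.
    Write x = 22 + 33·t and substitute into x ≡ 6 (mod 8): 33·t ≡ 6 − 22 = -16 (mod 8).
    Reduce coefficients mod 8: 1·t ≡ 0 (mod 8).
    So t ≡ 0 (mod 8).
    Then x = 22 + 33·0 = 22, valid modulo lcm(33, 8) = 264: x ≡ 22 (mod 264).
Verify: 22 mod 11 = 0 ✓, 22 mod 3 = 1 ✓, 22 mod 8 = 6 ✓.

x ≡ 22 (mod 264).


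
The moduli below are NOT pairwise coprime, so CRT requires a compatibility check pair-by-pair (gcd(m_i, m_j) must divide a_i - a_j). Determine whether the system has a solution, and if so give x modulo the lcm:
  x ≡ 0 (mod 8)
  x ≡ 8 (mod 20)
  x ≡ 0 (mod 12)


Moduli 8, 20, 12 are not pairwise coprime, so CRT works modulo lcm(m_i) when all pairwise compatibility conditions hold.
Pairwise compatibility: gcd(m_i, m_j) must divide a_i - a_j for every pair.
Merge one congruence at a time:
  Start: x ≡ 0 (mod 8).
  Combine with x ≡ 8 (mod 20): gcd(8, 20) = 4; 8 - 0 = 8, which IS divisible by 4, so compatible.
    Write x = 0 + 8·t and substitute into x ≡ 8 (mod 20): 8·t ≡ 8 − 0 = 8 (mod 20).
    Divide the congruence (and modulus) by g = 4: 2·t ≡ 2 (mod 5).
    The inverse of 2 mod 5 is 3 (since 2·3 = 6 = 1·5 + 1), so t ≡ 3·2 = 6 ≡ 1 (mod 5).
    Then x = 0 + 8·1 = 8, valid modulo lcm(8, 20) = 40: x ≡ 8 (mod 40).
  Combine with x ≡ 0 (mod 12): gcd(40, 12) = 4; 0 - 8 = -8, which IS divisible by 4, so compatible.
    Write x = 8 + 40·t and substitute into x ≡ 0 (mod 12): 40·t ≡ 0 − 8 = -8 (mod 12).
    Divide the congruence (and modulus) by g = 4: 10·t ≡ -2 (mod 3).
    Reduce coefficients mod 3: 1·t ≡ 1 (mod 3).
    So t ≡ 1 (mod 3).
    Then x = 8 + 40·1 = 48, valid modulo lcm(40, 12) = 120: x ≡ 48 (mod 120).
Verify: 48 mod 8 = 0, 48 mod 20 = 8, 48 mod 12 = 0.

x ≡ 48 (mod 120).


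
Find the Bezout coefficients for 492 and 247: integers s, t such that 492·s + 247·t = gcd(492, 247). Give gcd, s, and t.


Euclidean algorithm on (492, 247) — divide until remainder is 0:
  492 = 1 · 247 + 245
  247 = 1 · 245 + 2
  245 = 122 · 2 + 1
  2 = 2 · 1 + 0
gcd(492, 247) = 1.
Track Bezout coefficients alongside the remainders: start with r₀ = 492 = a·1 + b·0 (s = 1, t = 0) and r₁ = 247 = a·0 + b·1 (s = 0, t = 1); each new remainder r_{k+1} = r_{k-1} − q_k·r_k inherits s_{k+1} = s_{k-1} − q_k·s_k, t_{k+1} = t_{k-1} − q_k·t_k, so r_k = a·s_k + b·t_k at every step:
  q = 1: r = 245, s = 1 − 1·0 = 1, t = 0 − 1·1 = -1  (check: 492·1 + 247·(-1) = 245)
  q = 1: r = 2, s = 0 − 1·1 = -1, t = 1 − 1·(-1) = 2  (check: 492·(-1) + 247·2 = 2)
  q = 122: r = 1, s = 1 − 122·(-1) = 123, t = -1 − 122·2 = -245  (check: 492·123 + 247·(-245) = 1)
The row with r = 1 (the gcd) gives the Bezout coefficients s = 123, t = -245.
Result: 492 · (123) + 247 · (-245) = 1.

gcd(492, 247) = 1; s = 123, t = -245 (check: 492·123 + 247·(-245) = 1).


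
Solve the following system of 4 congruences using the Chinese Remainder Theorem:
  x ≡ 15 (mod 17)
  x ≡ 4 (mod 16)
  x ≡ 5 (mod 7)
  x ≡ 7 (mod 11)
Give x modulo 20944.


Product of moduli M = 17 · 16 · 7 · 11 = 20944.
Merge one congruence at a time:
  Start: x ≡ 15 (mod 17).
  Combine with x ≡ 4 (mod 16); new modulus lcm = 272.
    Write x = 15 + 17·t and substitute into x ≡ 4 (mod 16): 17·t ≡ 4 − 15 = -11 (mod 16).
    Reduce coefficients mod 16: 1·t ≡ 5 (mod 16).
    So t ≡ 5 (mod 16).
    Then x = 15 + 17·5 = 100, valid modulo lcm(17, 16) = 272: x ≡ 100 (mod 272).
  Combine with x ≡ 5 (mod 7); new modulus lcm = 1904.
    Write x = 100 + 272·t and substitute into x ≡ 5 (mod 7): 272·t ≡ 5 − 100 = -95 (mod 7).
    Reduce coefficients mod 7: 6·t ≡ 3 (mod 7).
    The inverse of 6 mod 7 is 6 (since 6·6 = 36 = 5·7 + 1), so t ≡ 6·3 = 18 ≡ 4 (mod 7).
    Then x = 100 + 272·4 = 1188, valid modulo lcm(272, 7) = 1904: x ≡ 1188 (mod 1904).
  Combine with x ≡ 7 (mod 11); new modulus lcm = 20944.
    Write x = 1188 + 1904·t and substitute into x ≡ 7 (mod 11): 1904·t ≡ 7 − 1188 = -1181 (mod 11).
    Reduce coefficients mod 11: 1·t ≡ 7 (mod 11).
    So t ≡ 7 (mod 11).
    Then x = 1188 + 1904·7 = 14516, valid modulo lcm(1904, 11) = 20944: x ≡ 14516 (mod 20944).
Verify against each original: 14516 mod 17 = 15, 14516 mod 16 = 4, 14516 mod 7 = 5, 14516 mod 11 = 7.

x ≡ 14516 (mod 20944).


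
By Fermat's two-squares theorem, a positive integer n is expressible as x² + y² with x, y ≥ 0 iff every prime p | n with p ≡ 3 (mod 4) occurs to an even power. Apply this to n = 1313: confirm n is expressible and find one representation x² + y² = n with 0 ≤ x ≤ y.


Step 1: Factor n = 1313 = 13 · 101.
Step 2: Check the mod-4 condition on each prime factor: 13 ≡ 1 (mod 4), exponent 1; 101 ≡ 1 (mod 4), exponent 1.
All primes ≡ 3 (mod 4) appear to even exponent (or don't appear), so by the two-squares theorem n IS expressible as a sum of two squares.
Step 3: Build a representation. Here n = 13 · 101 is a product of primes ≡ 1 (mod 4). Each prime p ≡ 1 (mod 4) is itself a sum of two squares; find a² by testing p − a² for a perfect square:
  13: 13 − 1² = 12, 13 − 2² = 9 = 3² ⇒ 13 = 2² + 3².
  101: 101 − 1² = 100 = 10² ⇒ 101 = 1² + 10².
  Combine using the Brahmagupta–Fibonacci identity (a² + b²)(c² + d²) = (ac − bd)² + (ad + bc)² = (ac + bd)² + (ad − bc)²:
  13 · 101 = 1313: from (2² + 3²)(1² + 10²), take (2·1 − 3·10, 2·10 + 3·1) = (2 − 30, 20 + 3) = (-28, 23); dropping signs (only squares matter) gives (28, 23); check 28² + 23² = 784 + 529 = 1313 ✓.
Step 4: Order so x ≤ y and verify: 23² + 28² = 529 + 784 = 1313 = n. ✓

n = 1313 = 23² + 28² (one valid representation with x ≤ y).


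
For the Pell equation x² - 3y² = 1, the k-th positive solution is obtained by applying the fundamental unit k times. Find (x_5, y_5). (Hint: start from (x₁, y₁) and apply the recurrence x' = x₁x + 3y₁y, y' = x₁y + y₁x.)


Step 1: Find the fundamental solution (x₁, y₁) of x² - 3y² = 1.
  Expand √3 as a continued fraction. a₀ = ⌊√3⌋ = 1; iterate m_{k+1} = d_k·a_k − m_k, d_{k+1} = (3 − m_{k+1}²)/d_k, a_{k+1} = ⌊(a₀ + m_{k+1})/d_{k+1}⌋ (starting m₀ = 0, d₀ = 1), with convergents p_k = a_k·p_{k-1} + p_{k-2}, q_k = a_k·q_{k-1} + q_{k-2} (p₋₁ = 1, q₋₁ = 0):
  k = 0: a₀ = 1; p₀/q₀ = 1/1; p₀² − 3·q₀² = 1 − 3 = -2.
  k = 1: m = 1, d = 2, a = ⌊(1 + 1)/2⌋ = 1; p/q = (1·1 + 1)/(1·1 + 0) = 2/1; p² − 3·q² = 4 − 3 = 1.
  The first convergent with p² − 3·q² = 1 gives the fundamental solution (x₁, y₁) = (2, 1).
Step 2: Apply the recurrence (x_{n+1}, y_{n+1}) = (x₁x_n + 3y₁y_n, x₁y_n + y₁x_n) repeatedly.
  From (x_1, y_1) = (2, 1): x_2 = 2·2 + 3·1·1 = 7; y_2 = 2·1 + 1·2 = 4.
  From (x_2, y_2) = (7, 4): x_3 = 2·7 + 3·1·4 = 26; y_3 = 2·4 + 1·7 = 15.
  From (x_3, y_3) = (26, 15): x_4 = 2·26 + 3·1·15 = 97; y_4 = 2·15 + 1·26 = 56.
  From (x_4, y_4) = (97, 56): x_5 = 2·97 + 3·1·56 = 362; y_5 = 2·56 + 1·97 = 209.
Step 3: Verify x_5² - 3·y_5² = 131044 - 131043 = 1 (should be 1). ✓

(x_1, y_1) = (2, 1); (x_5, y_5) = (362, 209).


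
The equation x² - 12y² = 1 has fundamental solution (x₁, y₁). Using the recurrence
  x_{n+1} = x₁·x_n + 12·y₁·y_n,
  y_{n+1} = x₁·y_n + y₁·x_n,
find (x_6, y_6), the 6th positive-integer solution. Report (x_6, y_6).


Step 1: Find the fundamental solution (x₁, y₁) of x² - 12y² = 1.
  Expand √12 as a continued fraction. a₀ = ⌊√12⌋ = 3; iterate m_{k+1} = d_k·a_k − m_k, d_{k+1} = (12 − m_{k+1}²)/d_k, a_{k+1} = ⌊(a₀ + m_{k+1})/d_{k+1}⌋ (starting m₀ = 0, d₀ = 1), with convergents p_k = a_k·p_{k-1} + p_{k-2}, q_k = a_k·q_{k-1} + q_{k-2} (p₋₁ = 1, q₋₁ = 0):
  k = 0: a₀ = 3; p₀/q₀ = 3/1; p₀² − 12·q₀² = 9 − 12 = -3.
  k = 1: m = 3, d = 3, a = ⌊(3 + 3)/3⌋ = 2; p/q = (2·3 + 1)/(2·1 + 0) = 7/2; p² − 12·q² = 49 − 48 = 1.
  The first convergent with p² − 12·q² = 1 gives the fundamental solution (x₁, y₁) = (7, 2).
Step 2: Apply the recurrence (x_{n+1}, y_{n+1}) = (x₁x_n + 12y₁y_n, x₁y_n + y₁x_n) repeatedly.
  From (x_1, y_1) = (7, 2): x_2 = 7·7 + 12·2·2 = 97; y_2 = 7·2 + 2·7 = 28.
  From (x_2, y_2) = (97, 28): x_3 = 7·97 + 12·2·28 = 1351; y_3 = 7·28 + 2·97 = 390.
  From (x_3, y_3) = (1351, 390): x_4 = 7·1351 + 12·2·390 = 18817; y_4 = 7·390 + 2·1351 = 5432.
  From (x_4, y_4) = (18817, 5432): x_5 = 7·18817 + 12·2·5432 = 262087; y_5 = 7·5432 + 2·18817 = 75658.
  From (x_5, y_5) = (262087, 75658): x_6 = 7·262087 + 12·2·75658 = 3650401; y_6 = 7·75658 + 2·262087 = 1053780.
Step 3: Verify x_6² - 12·y_6² = 13325427460801 - 13325427460800 = 1 (should be 1). ✓

(x_1, y_1) = (7, 2); (x_6, y_6) = (3650401, 1053780).


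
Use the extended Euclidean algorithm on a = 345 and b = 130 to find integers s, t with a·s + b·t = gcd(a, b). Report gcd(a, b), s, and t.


Euclidean algorithm on (345, 130) — divide until remainder is 0:
  345 = 2 · 130 + 85
  130 = 1 · 85 + 45
  85 = 1 · 45 + 40
  45 = 1 · 40 + 5
  40 = 8 · 5 + 0
gcd(345, 130) = 5.
Track Bezout coefficients alongside the remainders: start with r₀ = 345 = a·1 + b·0 (s = 1, t = 0) and r₁ = 130 = a·0 + b·1 (s = 0, t = 1); each new remainder r_{k+1} = r_{k-1} − q_k·r_k inherits s_{k+1} = s_{k-1} − q_k·s_k, t_{k+1} = t_{k-1} − q_k·t_k, so r_k = a·s_k + b·t_k at every step:
  q = 2: r = 85, s = 1 − 2·0 = 1, t = 0 − 2·1 = -2  (check: 345·1 + 130·(-2) = 85)
  q = 1: r = 45, s = 0 − 1·1 = -1, t = 1 − 1·(-2) = 3  (check: 345·(-1) + 130·3 = 45)
  q = 1: r = 40, s = 1 − 1·(-1) = 2, t = -2 − 1·3 = -5  (check: 345·2 + 130·(-5) = 40)
  q = 1: r = 5, s = -1 − 1·2 = -3, t = 3 − 1·(-5) = 8  (check: 345·(-3) + 130·8 = 5)
The row with r = 5 (the gcd) gives the Bezout coefficients s = -3, t = 8.
Result: 345 · (-3) + 130 · (8) = 5.

gcd(345, 130) = 5; s = -3, t = 8 (check: 345·(-3) + 130·8 = 5).


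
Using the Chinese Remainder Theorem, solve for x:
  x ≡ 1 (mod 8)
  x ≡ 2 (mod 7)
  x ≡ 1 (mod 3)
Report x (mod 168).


Moduli 8, 7, 3 are pairwise coprime; by CRT there is a unique solution modulo M = 8 · 7 · 3 = 168.
Solve pairwise, accumulating the modulus:
  Start with x ≡ 1 (mod 8).
  Combine with x ≡ 2 (mod 7): since gcd(8, 7) = 1, we get a unique residue mod 56.
    Write x = 1 + 8·t and substitute into x ≡ 2 (mod 7): 8·t ≡ 2 − 1 = 1 (mod 7).
    Reduce coefficients mod 7: 1·t ≡ 1 (mod 7).
    So t ≡ 1 (mod 7).
    Then x = 1 + 8·1 = 9, valid modulo lcm(8, 7) = 56: x ≡ 9 (mod 56).
  Combine with x ≡ 1 (mod 3): since gcd(56, 3) = 1, we get a unique residue mod 168.
    Write x = 9 + 56·t and substitute into x ≡ 1 (mod 3): 56·t ≡ 1 − 9 = -8 (mod 3).
    Reduce coefficients mod 3: 2·t ≡ 1 (mod 3).
    The inverse of 2 mod 3 is 2 (since 2·2 = 4 = 1·3 + 1), so t ≡ 2·1 = 2 ≡ 2 (mod 3).
    Then x = 9 + 56·2 = 121, valid modulo lcm(56, 3) = 168: x ≡ 121 (mod 168).
Verify: 121 mod 8 = 1 ✓, 121 mod 7 = 2 ✓, 121 mod 3 = 1 ✓.

x ≡ 121 (mod 168).


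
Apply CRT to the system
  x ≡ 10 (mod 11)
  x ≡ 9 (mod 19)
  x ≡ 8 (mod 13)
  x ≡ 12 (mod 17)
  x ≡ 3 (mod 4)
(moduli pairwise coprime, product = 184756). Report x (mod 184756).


Product of moduli M = 11 · 19 · 13 · 17 · 4 = 184756.
Merge one congruence at a time:
  Start: x ≡ 10 (mod 11).
  Combine with x ≡ 9 (mod 19); new modulus lcm = 209.
    Write x = 10 + 11·t and substitute into x ≡ 9 (mod 19): 11·t ≡ 9 − 10 = -1 (mod 19).
    Reduce coefficients mod 19: 11·t ≡ 18 (mod 19).
    The inverse of 11 mod 19 is 7 (since 11·7 = 77 = 4·19 + 1), so t ≡ 7·18 = 126 ≡ 12 (mod 19).
    Then x = 10 + 11·12 = 142, valid modulo lcm(11, 19) = 209: x ≡ 142 (mod 209).
  Combine with x ≡ 8 (mod 13); new modulus lcm = 2717.
    Write x = 142 + 209·t and substitute into x ≡ 8 (mod 13): 209·t ≡ 8 − 142 = -134 (mod 13).
    Reduce coefficients mod 13: 1·t ≡ 9 (mod 13).
    So t ≡ 9 (mod 13).
    Then x = 142 + 209·9 = 2023, valid modulo lcm(209, 13) = 2717: x ≡ 2023 (mod 2717).
  Combine with x ≡ 12 (mod 17); new modulus lcm = 46189.
    Write x = 2023 + 2717·t and substitute into x ≡ 12 (mod 17): 2717·t ≡ 12 − 2023 = -2011 (mod 17).
    Reduce coefficients mod 17: 14·t ≡ 12 (mod 17).
    The inverse of 14 mod 17 is 11 (since 14·11 = 154 = 9·17 + 1), so t ≡ 11·12 = 132 ≡ 13 (mod 17).
    Then x = 2023 + 2717·13 = 37344, valid modulo lcm(2717, 17) = 46189: x ≡ 37344 (mod 46189).
  Combine with x ≡ 3 (mod 4); new modulus lcm = 184756.
    Write x = 37344 + 46189·t and substitute into x ≡ 3 (mod 4): 46189·t ≡ 3 − 37344 = -37341 (mod 4).
    Reduce coefficients mod 4: 1·t ≡ 3 (mod 4).
    So t ≡ 3 (mod 4).
    Then x = 37344 + 46189·3 = 175911, valid modulo lcm(46189, 4) = 184756: x ≡ 175911 (mod 184756).
Verify against each original: 175911 mod 11 = 10, 175911 mod 19 = 9, 175911 mod 13 = 8, 175911 mod 17 = 12, 175911 mod 4 = 3.

x ≡ 175911 (mod 184756).


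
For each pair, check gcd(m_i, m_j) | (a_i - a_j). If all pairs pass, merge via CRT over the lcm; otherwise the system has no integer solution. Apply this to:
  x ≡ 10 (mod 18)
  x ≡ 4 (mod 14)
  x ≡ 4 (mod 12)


Moduli 18, 14, 12 are not pairwise coprime, so CRT works modulo lcm(m_i) when all pairwise compatibility conditions hold.
Pairwise compatibility: gcd(m_i, m_j) must divide a_i - a_j for every pair.
Merge one congruence at a time:
  Start: x ≡ 10 (mod 18).
  Combine with x ≡ 4 (mod 14): gcd(18, 14) = 2; 4 - 10 = -6, which IS divisible by 2, so compatible.
    Write x = 10 + 18·t and substitute into x ≡ 4 (mod 14): 18·t ≡ 4 − 10 = -6 (mod 14).
    Divide the congruence (and modulus) by g = 2: 9·t ≡ -3 (mod 7).
    Reduce coefficients mod 7: 2·t ≡ 4 (mod 7).
    The inverse of 2 mod 7 is 4 (since 2·4 = 8 = 1·7 + 1), so t ≡ 4·4 = 16 ≡ 2 (mod 7).
    Then x = 10 + 18·2 = 46, valid modulo lcm(18, 14) = 126: x ≡ 46 (mod 126).
  Combine with x ≡ 4 (mod 12): gcd(126, 12) = 6; 4 - 46 = -42, which IS divisible by 6, so compatible.
    Write x = 46 + 126·t and substitute into x ≡ 4 (mod 12): 126·t ≡ 4 − 46 = -42 (mod 12).
    Divide the congruence (and modulus) by g = 6: 21·t ≡ -7 (mod 2).
    Reduce coefficients mod 2: 1·t ≡ 1 (mod 2).
    So t ≡ 1 (mod 2).
    Then x = 46 + 126·1 = 172, valid modulo lcm(126, 12) = 252: x ≡ 172 (mod 252).
Verify: 172 mod 18 = 10, 172 mod 14 = 4, 172 mod 12 = 4.

x ≡ 172 (mod 252).


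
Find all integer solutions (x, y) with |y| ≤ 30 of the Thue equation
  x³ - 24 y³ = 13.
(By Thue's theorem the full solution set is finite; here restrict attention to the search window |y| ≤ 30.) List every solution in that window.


The equation is x³ - 24y³ = 13. For fixed y, x³ = 24·y³ + 13, so a solution requires the RHS to be a perfect cube.
Strategy: iterate y from -30 to 30, compute RHS = 24·y³ + 13, and check whether it is a (positive or negative) perfect cube.
Check small values of y:
  y = 0: RHS = 13 is not a perfect cube.
  y = 1: RHS = 37 is not a perfect cube.
  y = -1: RHS = -11 is not a perfect cube.
  y = 2: RHS = 205 is not a perfect cube.
  y = -2: RHS = -179 is not a perfect cube.
  y = 3: RHS = 661 is not a perfect cube.
  y = -3: RHS = -635 is not a perfect cube.
Continuing the search up to |y| = 30 finds no solutions either.
No (x, y) in the scanned range satisfies the equation.

No integer solutions with |y| ≤ 30.


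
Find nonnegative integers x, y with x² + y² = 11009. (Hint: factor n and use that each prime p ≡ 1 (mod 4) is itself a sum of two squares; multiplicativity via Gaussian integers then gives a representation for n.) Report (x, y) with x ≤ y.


Step 1: Factor n = 11009 = 101 · 109.
Step 2: Check the mod-4 condition on each prime factor: 101 ≡ 1 (mod 4), exponent 1; 109 ≡ 1 (mod 4), exponent 1.
All primes ≡ 3 (mod 4) appear to even exponent (or don't appear), so by the two-squares theorem n IS expressible as a sum of two squares.
Step 3: Build a representation. Here n = 101 · 109 is a product of primes ≡ 1 (mod 4). Each prime p ≡ 1 (mod 4) is itself a sum of two squares; find a² by testing p − a² for a perfect square:
  101: 101 − 1² = 100 = 10² ⇒ 101 = 1² + 10².
  109: 109 − 1² = 108, 109 − 2² = 105, 109 − 3² = 100 = 10² ⇒ 109 = 3² + 10².
  Combine using the Brahmagupta–Fibonacci identity (a² + b²)(c² + d²) = (ac − bd)² + (ad + bc)² = (ac + bd)² + (ad − bc)²:
  101 · 109 = 11009: from (1² + 10²)(3² + 10²), take (1·3 − 10·10, 1·10 + 10·3) = (3 − 100, 10 + 30) = (-97, 40); dropping signs (only squares matter) gives (97, 40); check 97² + 40² = 9409 + 1600 = 11009 ✓.
Step 4: Order so x ≤ y and verify: 40² + 97² = 1600 + 9409 = 11009 = n. ✓

n = 11009 = 40² + 97² (one valid representation with x ≤ y).


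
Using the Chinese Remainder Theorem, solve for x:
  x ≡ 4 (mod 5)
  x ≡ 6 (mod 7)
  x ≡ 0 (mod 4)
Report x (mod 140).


Moduli 5, 7, 4 are pairwise coprime; by CRT there is a unique solution modulo M = 5 · 7 · 4 = 140.
Solve pairwise, accumulating the modulus:
  Start with x ≡ 4 (mod 5).
  Combine with x ≡ 6 (mod 7): since gcd(5, 7) = 1, we get a unique residue mod 35.
    Write x = 4 + 5·t and substitute into x ≡ 6 (mod 7): 5·t ≡ 6 − 4 = 2 (mod 7).
    The inverse of 5 mod 7 is 3 (since 5·3 = 15 = 2·7 + 1), so t ≡ 3·2 = 6 ≡ 6 (mod 7).
    Then x = 4 + 5·6 = 34, valid modulo lcm(5, 7) = 35: x ≡ 34 (mod 35).
  Combine with x ≡ 0 (mod 4): since gcd(35, 4) = 1, we get a unique residue mod 140.
    Write x = 34 + 35·t and substitute into x ≡ 0 (mod 4): 35·t ≡ 0 − 34 = -34 (mod 4).
    Reduce coefficients mod 4: 3·t ≡ 2 (mod 4).
    The inverse of 3 mod 4 is 3 (since 3·3 = 9 = 2·4 + 1), so t ≡ 3·2 = 6 ≡ 2 (mod 4).
    Then x = 34 + 35·2 = 104, valid modulo lcm(35, 4) = 140: x ≡ 104 (mod 140).
Verify: 104 mod 5 = 4 ✓, 104 mod 7 = 6 ✓, 104 mod 4 = 0 ✓.

x ≡ 104 (mod 140).


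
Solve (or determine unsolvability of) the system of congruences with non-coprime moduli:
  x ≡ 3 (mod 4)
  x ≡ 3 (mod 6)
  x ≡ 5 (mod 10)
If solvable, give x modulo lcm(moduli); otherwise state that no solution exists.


Moduli 4, 6, 10 are not pairwise coprime, so CRT works modulo lcm(m_i) when all pairwise compatibility conditions hold.
Pairwise compatibility: gcd(m_i, m_j) must divide a_i - a_j for every pair.
Merge one congruence at a time:
  Start: x ≡ 3 (mod 4).
  Combine with x ≡ 3 (mod 6): gcd(4, 6) = 2; 3 - 3 = 0, which IS divisible by 2, so compatible.
    Write x = 3 + 4·t and substitute into x ≡ 3 (mod 6): 4·t ≡ 3 − 3 = 0 (mod 6).
    Divide the congruence (and modulus) by g = 2: 2·t ≡ 0 (mod 3).
    The inverse of 2 mod 3 is 2 (since 2·2 = 4 = 1·3 + 1), so t ≡ 2·0 = 0 ≡ 0 (mod 3).
    Then x = 3 + 4·0 = 3, valid modulo lcm(4, 6) = 12: x ≡ 3 (mod 12).
  Combine with x ≡ 5 (mod 10): gcd(12, 10) = 2; 5 - 3 = 2, which IS divisible by 2, so compatible.
    Write x = 3 + 12·t and substitute into x ≡ 5 (mod 10): 12·t ≡ 5 − 3 = 2 (mod 10).
    Divide the congruence (and modulus) by g = 2: 6·t ≡ 1 (mod 5).
    Reduce coefficients mod 5: 1·t ≡ 1 (mod 5).
    So t ≡ 1 (mod 5).
    Then x = 3 + 12·1 = 15, valid modulo lcm(12, 10) = 60: x ≡ 15 (mod 60).
Verify: 15 mod 4 = 3, 15 mod 6 = 3, 15 mod 10 = 5.

x ≡ 15 (mod 60).


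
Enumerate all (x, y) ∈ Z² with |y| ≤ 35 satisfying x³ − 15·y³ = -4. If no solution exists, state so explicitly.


The equation is x³ - 15y³ = -4. For fixed y, x³ = 15·y³ − 4, so a solution requires the RHS to be a perfect cube.
Strategy: iterate y from -35 to 35, compute RHS = 15·y³ − 4, and check whether it is a (positive or negative) perfect cube.
Check small values of y:
  y = 0: RHS = -4 is not a perfect cube.
  y = 1: RHS = 11 is not a perfect cube.
  y = -1: RHS = -19 is not a perfect cube.
  y = 2: RHS = 116 is not a perfect cube.
  y = -2: RHS = -124 is not a perfect cube.
  y = 3: RHS = 401 is not a perfect cube.
  y = -3: RHS = -409 is not a perfect cube.
Continuing the search up to |y| = 35 finds no solutions either.
No (x, y) in the scanned range satisfies the equation.

No integer solutions with |y| ≤ 35.


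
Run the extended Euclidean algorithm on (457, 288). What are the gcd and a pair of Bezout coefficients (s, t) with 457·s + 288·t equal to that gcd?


Euclidean algorithm on (457, 288) — divide until remainder is 0:
  457 = 1 · 288 + 169
  288 = 1 · 169 + 119
  169 = 1 · 119 + 50
  119 = 2 · 50 + 19
  50 = 2 · 19 + 12
  19 = 1 · 12 + 7
  12 = 1 · 7 + 5
  7 = 1 · 5 + 2
  5 = 2 · 2 + 1
  2 = 2 · 1 + 0
gcd(457, 288) = 1.
Track Bezout coefficients alongside the remainders: start with r₀ = 457 = a·1 + b·0 (s = 1, t = 0) and r₁ = 288 = a·0 + b·1 (s = 0, t = 1); each new remainder r_{k+1} = r_{k-1} − q_k·r_k inherits s_{k+1} = s_{k-1} − q_k·s_k, t_{k+1} = t_{k-1} − q_k·t_k, so r_k = a·s_k + b·t_k at every step:
  q = 1: r = 169, s = 1 − 1·0 = 1, t = 0 − 1·1 = -1  (check: 457·1 + 288·(-1) = 169)
  q = 1: r = 119, s = 0 − 1·1 = -1, t = 1 − 1·(-1) = 2  (check: 457·(-1) + 288·2 = 119)
  q = 1: r = 50, s = 1 − 1·(-1) = 2, t = -1 − 1·2 = -3  (check: 457·2 + 288·(-3) = 50)
  q = 2: r = 19, s = -1 − 2·2 = -5, t = 2 − 2·(-3) = 8  (check: 457·(-5) + 288·8 = 19)
  q = 2: r = 12, s = 2 − 2·(-5) = 12, t = -3 − 2·8 = -19  (check: 457·12 + 288·(-19) = 12)
  q = 1: r = 7, s = -5 − 1·12 = -17, t = 8 − 1·(-19) = 27  (check: 457·(-17) + 288·27 = 7)
  q = 1: r = 5, s = 12 − 1·(-17) = 29, t = -19 − 1·27 = -46  (check: 457·29 + 288·(-46) = 5)
  q = 1: r = 2, s = -17 − 1·29 = -46, t = 27 − 1·(-46) = 73  (check: 457·(-46) + 288·73 = 2)
  q = 2: r = 1, s = 29 − 2·(-46) = 121, t = -46 − 2·73 = -192  (check: 457·121 + 288·(-192) = 1)
The row with r = 1 (the gcd) gives the Bezout coefficients s = 121, t = -192.
Result: 457 · (121) + 288 · (-192) = 1.

gcd(457, 288) = 1; s = 121, t = -192 (check: 457·121 + 288·(-192) = 1).


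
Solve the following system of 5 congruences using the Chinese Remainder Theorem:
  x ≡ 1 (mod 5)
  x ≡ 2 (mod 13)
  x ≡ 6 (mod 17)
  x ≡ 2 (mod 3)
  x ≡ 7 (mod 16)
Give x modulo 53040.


Product of moduli M = 5 · 13 · 17 · 3 · 16 = 53040.
Merge one congruence at a time:
  Start: x ≡ 1 (mod 5).
  Combine with x ≡ 2 (mod 13); new modulus lcm = 65.
    Write x = 1 + 5·t and substitute into x ≡ 2 (mod 13): 5·t ≡ 2 − 1 = 1 (mod 13).
    The inverse of 5 mod 13 is 8 (since 5·8 = 40 = 3·13 + 1), so t ≡ 8·1 = 8 ≡ 8 (mod 13).
    Then x = 1 + 5·8 = 41, valid modulo lcm(5, 13) = 65: x ≡ 41 (mod 65).
  Combine with x ≡ 6 (mod 17); new modulus lcm = 1105.
    Write x = 41 + 65·t and substitute into x ≡ 6 (mod 17): 65·t ≡ 6 − 41 = -35 (mod 17).
    Reduce coefficients mod 17: 14·t ≡ 16 (mod 17).
    The inverse of 14 mod 17 is 11 (since 14·11 = 154 = 9·17 + 1), so t ≡ 11·16 = 176 ≡ 6 (mod 17).
    Then x = 41 + 65·6 = 431, valid modulo lcm(65, 17) = 1105: x ≡ 431 (mod 1105).
  Combine with x ≡ 2 (mod 3); new modulus lcm = 3315.
    Write x = 431 + 1105·t and substitute into x ≡ 2 (mod 3): 1105·t ≡ 2 − 431 = -429 (mod 3).
    Reduce coefficients mod 3: 1·t ≡ 0 (mod 3).
    So t ≡ 0 (mod 3).
    Then x = 431 + 1105·0 = 431, valid modulo lcm(1105, 3) = 3315: x ≡ 431 (mod 3315).
  Combine with x ≡ 7 (mod 16); new modulus lcm = 53040.
    Write x = 431 + 3315·t and substitute into x ≡ 7 (mod 16): 3315·t ≡ 7 − 431 = -424 (mod 16).
    Reduce coefficients mod 16: 3·t ≡ 8 (mod 16).
    The inverse of 3 mod 16 is 11 (since 3·11 = 33 = 2·16 + 1), so t ≡ 11·8 = 88 ≡ 8 (mod 16).
    Then x = 431 + 3315·8 = 26951, valid modulo lcm(3315, 16) = 53040: x ≡ 26951 (mod 53040).
Verify against each original: 26951 mod 5 = 1, 26951 mod 13 = 2, 26951 mod 17 = 6, 26951 mod 3 = 2, 26951 mod 16 = 7.

x ≡ 26951 (mod 53040).


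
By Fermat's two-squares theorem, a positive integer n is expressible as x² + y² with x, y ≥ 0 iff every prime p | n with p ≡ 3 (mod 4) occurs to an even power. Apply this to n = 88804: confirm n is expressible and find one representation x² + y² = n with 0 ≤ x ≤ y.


Step 1: Factor n = 88804 = 2^2 · 149^2.
Step 2: Check the mod-4 condition on each prime factor: 2 = 2 (special); 149 ≡ 1 (mod 4), exponent 2.
All primes ≡ 3 (mod 4) appear to even exponent (or don't appear), so by the two-squares theorem n IS expressible as a sum of two squares.
Step 3: Build a representation. Group n = k² · m with k = 2 and m = 149 · 149 = 22201 (a product of primes ≡ 1 (mod 4)); a representation of m scales to one of n via (k·x)² + (k·y)² = k²(x² + y²). Each prime p ≡ 1 (mod 4) is itself a sum of two squares; find a² by testing p − a² for a perfect square:
  149: 149 − 1² = 148, 149 − 2² = 145, 149 − 3² = 140, 149 − 4² = 133, 149 − 5² = 124, 149 − 6² = 113, 149 − 7² = 100 = 10² ⇒ 149 = 7² + 10².
  Combine using the Brahmagupta–Fibonacci identity (a² + b²)(c² + d²) = (ac − bd)² + (ad + bc)² = (ac + bd)² + (ad − bc)²:
  149 · 149 = 22201: from (7² + 10²)(7² + 10²), take (7·7 − 10·10, 7·10 + 10·7) = (49 − 100, 70 + 70) = (-51, 140); dropping signs (only squares matter) gives (51, 140); check 51² + 140² = 2601 + 19600 = 22201 ✓.
  Scale by k = 2: (2·51, 2·140) = (102, 280).
Step 4: Order so x ≤ y and verify: 102² + 280² = 10404 + 78400 = 88804 = n. ✓

n = 88804 = 102² + 280² (one valid representation with x ≤ y).


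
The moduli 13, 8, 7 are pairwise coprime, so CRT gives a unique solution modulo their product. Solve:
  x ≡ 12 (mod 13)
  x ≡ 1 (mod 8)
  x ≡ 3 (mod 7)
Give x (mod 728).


Moduli 13, 8, 7 are pairwise coprime; by CRT there is a unique solution modulo M = 13 · 8 · 7 = 728.
Solve pairwise, accumulating the modulus:
  Start with x ≡ 12 (mod 13).
  Combine with x ≡ 1 (mod 8): since gcd(13, 8) = 1, we get a unique residue mod 104.
    Write x = 12 + 13·t and substitute into x ≡ 1 (mod 8): 13·t ≡ 1 − 12 = -11 (mod 8).
    Reduce coefficients mod 8: 5·t ≡ 5 (mod 8).
    The inverse of 5 mod 8 is 5 (since 5·5 = 25 = 3·8 + 1), so t ≡ 5·5 = 25 ≡ 1 (mod 8).
    Then x = 12 + 13·1 = 25, valid modulo lcm(13, 8) = 104: x ≡ 25 (mod 104).
  Combine with x ≡ 3 (mod 7): since gcd(104, 7) = 1, we get a unique residue mod 728.
    Write x = 25 + 104·t and substitute into x ≡ 3 (mod 7): 104·t ≡ 3 − 25 = -22 (mod 7).
    Reduce coefficients mod 7: 6·t ≡ 6 (mod 7).
    The inverse of 6 mod 7 is 6 (since 6·6 = 36 = 5·7 + 1), so t ≡ 6·6 = 36 ≡ 1 (mod 7).
    Then x = 25 + 104·1 = 129, valid modulo lcm(104, 7) = 728: x ≡ 129 (mod 728).
Verify: 129 mod 13 = 12 ✓, 129 mod 8 = 1 ✓, 129 mod 7 = 3 ✓.

x ≡ 129 (mod 728).


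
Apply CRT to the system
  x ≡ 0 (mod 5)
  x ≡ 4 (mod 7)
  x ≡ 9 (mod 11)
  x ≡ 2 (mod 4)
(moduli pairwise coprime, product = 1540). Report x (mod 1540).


Product of moduli M = 5 · 7 · 11 · 4 = 1540.
Merge one congruence at a time:
  Start: x ≡ 0 (mod 5).
  Combine with x ≡ 4 (mod 7); new modulus lcm = 35.
    Write x = 0 + 5·t and substitute into x ≡ 4 (mod 7): 5·t ≡ 4 − 0 = 4 (mod 7).
    The inverse of 5 mod 7 is 3 (since 5·3 = 15 = 2·7 + 1), so t ≡ 3·4 = 12 ≡ 5 (mod 7).
    Then x = 0 + 5·5 = 25, valid modulo lcm(5, 7) = 35: x ≡ 25 (mod 35).
  Combine with x ≡ 9 (mod 11); new modulus lcm = 385.
    Write x = 25 + 35·t and substitute into x ≡ 9 (mod 11): 35·t ≡ 9 − 25 = -16 (mod 11).
    Reduce coefficients mod 11: 2·t ≡ 6 (mod 11).
    The inverse of 2 mod 11 is 6 (since 2·6 = 12 = 1·11 + 1), so t ≡ 6·6 = 36 ≡ 3 (mod 11).
    Then x = 25 + 35·3 = 130, valid modulo lcm(35, 11) = 385: x ≡ 130 (mod 385).
  Combine with x ≡ 2 (mod 4); new modulus lcm = 1540.
    Write x = 130 + 385·t and substitute into x ≡ 2 (mod 4): 385·t ≡ 2 − 130 = -128 (mod 4).
    Reduce coefficients mod 4: 1·t ≡ 0 (mod 4).
    So t ≡ 0 (mod 4).
    Then x = 130 + 385·0 = 130, valid modulo lcm(385, 4) = 1540: x ≡ 130 (mod 1540).
Verify against each original: 130 mod 5 = 0, 130 mod 7 = 4, 130 mod 11 = 9, 130 mod 4 = 2.

x ≡ 130 (mod 1540).


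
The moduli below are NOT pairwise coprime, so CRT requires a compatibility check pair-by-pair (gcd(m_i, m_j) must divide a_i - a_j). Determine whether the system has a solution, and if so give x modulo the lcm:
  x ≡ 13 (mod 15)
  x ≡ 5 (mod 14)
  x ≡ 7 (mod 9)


Moduli 15, 14, 9 are not pairwise coprime, so CRT works modulo lcm(m_i) when all pairwise compatibility conditions hold.
Pairwise compatibility: gcd(m_i, m_j) must divide a_i - a_j for every pair.
Merge one congruence at a time:
  Start: x ≡ 13 (mod 15).
  Combine with x ≡ 5 (mod 14): gcd(15, 14) = 1; 5 - 13 = -8, which IS divisible by 1, so compatible.
    Write x = 13 + 15·t and substitute into x ≡ 5 (mod 14): 15·t ≡ 5 − 13 = -8 (mod 14).
    Reduce coefficients mod 14: 1·t ≡ 6 (mod 14).
    So t ≡ 6 (mod 14).
    Then x = 13 + 15·6 = 103, valid modulo lcm(15, 14) = 210: x ≡ 103 (mod 210).
  Combine with x ≡ 7 (mod 9): gcd(210, 9) = 3; 7 - 103 = -96, which IS divisible by 3, so compatible.
    Write x = 103 + 210·t and substitute into x ≡ 7 (mod 9): 210·t ≡ 7 − 103 = -96 (mod 9).
    Divide the congruence (and modulus) by g = 3: 70·t ≡ -32 (mod 3).
    Reduce coefficients mod 3: 1·t ≡ 1 (mod 3).
    So t ≡ 1 (mod 3).
    Then x = 103 + 210·1 = 313, valid modulo lcm(210, 9) = 630: x ≡ 313 (mod 630).
Verify: 313 mod 15 = 13, 313 mod 14 = 5, 313 mod 9 = 7.

x ≡ 313 (mod 630).


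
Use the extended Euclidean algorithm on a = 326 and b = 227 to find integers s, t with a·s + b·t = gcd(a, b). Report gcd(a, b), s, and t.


Euclidean algorithm on (326, 227) — divide until remainder is 0:
  326 = 1 · 227 + 99
  227 = 2 · 99 + 29
  99 = 3 · 29 + 12
  29 = 2 · 12 + 5
  12 = 2 · 5 + 2
  5 = 2 · 2 + 1
  2 = 2 · 1 + 0
gcd(326, 227) = 1.
Track Bezout coefficients alongside the remainders: start with r₀ = 326 = a·1 + b·0 (s = 1, t = 0) and r₁ = 227 = a·0 + b·1 (s = 0, t = 1); each new remainder r_{k+1} = r_{k-1} − q_k·r_k inherits s_{k+1} = s_{k-1} − q_k·s_k, t_{k+1} = t_{k-1} − q_k·t_k, so r_k = a·s_k + b·t_k at every step:
  q = 1: r = 99, s = 1 − 1·0 = 1, t = 0 − 1·1 = -1  (check: 326·1 + 227·(-1) = 99)
  q = 2: r = 29, s = 0 − 2·1 = -2, t = 1 − 2·(-1) = 3  (check: 326·(-2) + 227·3 = 29)
  q = 3: r = 12, s = 1 − 3·(-2) = 7, t = -1 − 3·3 = -10  (check: 326·7 + 227·(-10) = 12)
  q = 2: r = 5, s = -2 − 2·7 = -16, t = 3 − 2·(-10) = 23  (check: 326·(-16) + 227·23 = 5)
  q = 2: r = 2, s = 7 − 2·(-16) = 39, t = -10 − 2·23 = -56  (check: 326·39 + 227·(-56) = 2)
  q = 2: r = 1, s = -16 − 2·39 = -94, t = 23 − 2·(-56) = 135  (check: 326·(-94) + 227·135 = 1)
The row with r = 1 (the gcd) gives the Bezout coefficients s = -94, t = 135.
Result: 326 · (-94) + 227 · (135) = 1.

gcd(326, 227) = 1; s = -94, t = 135 (check: 326·(-94) + 227·135 = 1).


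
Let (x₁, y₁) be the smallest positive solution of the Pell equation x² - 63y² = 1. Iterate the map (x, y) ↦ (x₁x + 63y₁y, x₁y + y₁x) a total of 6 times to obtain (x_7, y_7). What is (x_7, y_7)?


Step 1: Find the fundamental solution (x₁, y₁) of x² - 63y² = 1.
  Expand √63 as a continued fraction. a₀ = ⌊√63⌋ = 7; iterate m_{k+1} = d_k·a_k − m_k, d_{k+1} = (63 − m_{k+1}²)/d_k, a_{k+1} = ⌊(a₀ + m_{k+1})/d_{k+1}⌋ (starting m₀ = 0, d₀ = 1), with convergents p_k = a_k·p_{k-1} + p_{k-2}, q_k = a_k·q_{k-1} + q_{k-2} (p₋₁ = 1, q₋₁ = 0):
  k = 0: a₀ = 7; p₀/q₀ = 7/1; p₀² − 63·q₀² = 49 − 63 = -14.
  k = 1: m = 7, d = 14, a = ⌊(7 + 7)/14⌋ = 1; p/q = (1·7 + 1)/(1·1 + 0) = 8/1; p² − 63·q² = 64 − 63 = 1.
  The first convergent with p² − 63·q² = 1 gives the fundamental solution (x₁, y₁) = (8, 1).
Step 2: Apply the recurrence (x_{n+1}, y_{n+1}) = (x₁x_n + 63y₁y_n, x₁y_n + y₁x_n) repeatedly.
  From (x_1, y_1) = (8, 1): x_2 = 8·8 + 63·1·1 = 127; y_2 = 8·1 + 1·8 = 16.
  From (x_2, y_2) = (127, 16): x_3 = 8·127 + 63·1·16 = 2024; y_3 = 8·16 + 1·127 = 255.
  From (x_3, y_3) = (2024, 255): x_4 = 8·2024 + 63·1·255 = 32257; y_4 = 8·255 + 1·2024 = 4064.
  From (x_4, y_4) = (32257, 4064): x_5 = 8·32257 + 63·1·4064 = 514088; y_5 = 8·4064 + 1·32257 = 64769.
  From (x_5, y_5) = (514088, 64769): x_6 = 8·514088 + 63·1·64769 = 8193151; y_6 = 8·64769 + 1·514088 = 1032240.
  From (x_6, y_6) = (8193151, 1032240): x_7 = 8·8193151 + 63·1·1032240 = 130576328; y_7 = 8·1032240 + 1·8193151 = 16451071.
Step 3: Verify x_7² - 63·y_7² = 17050177433963584 - 17050177433963583 = 1 (should be 1). ✓

(x_1, y_1) = (8, 1); (x_7, y_7) = (130576328, 16451071).


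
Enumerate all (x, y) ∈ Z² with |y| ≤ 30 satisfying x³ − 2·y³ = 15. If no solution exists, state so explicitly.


The equation is x³ - 2y³ = 15. For fixed y, x³ = 2·y³ + 15, so a solution requires the RHS to be a perfect cube.
Strategy: iterate y from -30 to 30, compute RHS = 2·y³ + 15, and check whether it is a (positive or negative) perfect cube.
Check small values of y:
  y = 0: RHS = 15 is not a perfect cube.
  y = 1: RHS = 17 is not a perfect cube.
  y = -1: RHS = 13 is not a perfect cube.
  y = 2: RHS = 31 is not a perfect cube.
  y = -2: RHS = -1 = (-1)³ ⇒ x = -1 works.
  y = 3: RHS = 69 is not a perfect cube.
  y = -3: RHS = -39 is not a perfect cube.
Continuing the search up to |y| = 30 finds no further solutions beyond those listed.
Collected solutions: (-1, -2).

Solutions (with |y| ≤ 30): (-1, -2).


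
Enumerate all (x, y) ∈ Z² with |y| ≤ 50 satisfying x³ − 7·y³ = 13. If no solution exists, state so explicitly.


The equation is x³ - 7y³ = 13. For fixed y, x³ = 7·y³ + 13, so a solution requires the RHS to be a perfect cube.
Strategy: iterate y from -50 to 50, compute RHS = 7·y³ + 13, and check whether it is a (positive or negative) perfect cube.
Check small values of y:
  y = 0: RHS = 13 is not a perfect cube.
  y = 1: RHS = 20 is not a perfect cube.
  y = -1: RHS = 6 is not a perfect cube.
  y = 2: RHS = 69 is not a perfect cube.
  y = -2: RHS = -43 is not a perfect cube.
  y = 3: RHS = 202 is not a perfect cube.
  y = -3: RHS = -176 is not a perfect cube.
Continuing the search up to |y| = 50 finds no solutions either.
No (x, y) in the scanned range satisfies the equation.

No integer solutions with |y| ≤ 50.


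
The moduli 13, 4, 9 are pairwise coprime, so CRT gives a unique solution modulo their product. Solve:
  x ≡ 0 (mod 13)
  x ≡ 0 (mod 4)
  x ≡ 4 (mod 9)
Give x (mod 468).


Moduli 13, 4, 9 are pairwise coprime; by CRT there is a unique solution modulo M = 13 · 4 · 9 = 468.
Solve pairwise, accumulating the modulus:
  Start with x ≡ 0 (mod 13).
  Combine with x ≡ 0 (mod 4): since gcd(13, 4) = 1, we get a unique residue mod 52.
    Write x = 0 + 13·t and substitute into x ≡ 0 (mod 4): 13·t ≡ 0 − 0 = 0 (mod 4).
    Reduce coefficients mod 4: 1·t ≡ 0 (mod 4).
    So t ≡ 0 (mod 4).
    Then x = 0 + 13·0 = 0, valid modulo lcm(13, 4) = 52: x ≡ 0 (mod 52).
  Combine with x ≡ 4 (mod 9): since gcd(52, 9) = 1, we get a unique residue mod 468.
    Write x = 0 + 52·t and substitute into x ≡ 4 (mod 9): 52·t ≡ 4 − 0 = 4 (mod 9).
    Reduce coefficients mod 9: 7·t ≡ 4 (mod 9).
    The inverse of 7 mod 9 is 4 (since 7·4 = 28 = 3·9 + 1), so t ≡ 4·4 = 16 ≡ 7 (mod 9).
    Then x = 0 + 52·7 = 364, valid modulo lcm(52, 9) = 468: x ≡ 364 (mod 468).
Verify: 364 mod 13 = 0 ✓, 364 mod 4 = 0 ✓, 364 mod 9 = 4 ✓.

x ≡ 364 (mod 468).


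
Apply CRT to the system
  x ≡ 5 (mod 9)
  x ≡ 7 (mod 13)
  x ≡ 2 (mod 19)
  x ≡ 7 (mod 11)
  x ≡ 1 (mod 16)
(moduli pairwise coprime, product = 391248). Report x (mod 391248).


Product of moduli M = 9 · 13 · 19 · 11 · 16 = 391248.
Merge one congruence at a time:
  Start: x ≡ 5 (mod 9).
  Combine with x ≡ 7 (mod 13); new modulus lcm = 117.
    Write x = 5 + 9·t and substitute into x ≡ 7 (mod 13): 9·t ≡ 7 − 5 = 2 (mod 13).
    The inverse of 9 mod 13 is 3 (since 9·3 = 27 = 2·13 + 1), so t ≡ 3·2 = 6 ≡ 6 (mod 13).
    Then x = 5 + 9·6 = 59, valid modulo lcm(9, 13) = 117: x ≡ 59 (mod 117).
  Combine with x ≡ 2 (mod 19); new modulus lcm = 2223.
    Write x = 59 + 117·t and substitute into x ≡ 2 (mod 19): 117·t ≡ 2 − 59 = -57 (mod 19).
    Reduce coefficients mod 19: 3·t ≡ 0 (mod 19).
    The inverse of 3 mod 19 is 13 (since 3·13 = 39 = 2·19 + 1), so t ≡ 13·0 = 0 ≡ 0 (mod 19).
    Then x = 59 + 117·0 = 59, valid modulo lcm(117, 19) = 2223: x ≡ 59 (mod 2223).
  Combine with x ≡ 7 (mod 11); new modulus lcm = 24453.
    Write x = 59 + 2223·t and substitute into x ≡ 7 (mod 11): 2223·t ≡ 7 − 59 = -52 (mod 11).
    Reduce coefficients mod 11: 1·t ≡ 3 (mod 11).
    So t ≡ 3 (mod 11).
    Then x = 59 + 2223·3 = 6728, valid modulo lcm(2223, 11) = 24453: x ≡ 6728 (mod 24453).
  Combine with x ≡ 1 (mod 16); new modulus lcm = 391248.
    Write x = 6728 + 24453·t and substitute into x ≡ 1 (mod 16): 24453·t ≡ 1 − 6728 = -6727 (mod 16).
    Reduce coefficients mod 16: 5·t ≡ 9 (mod 16).
    The inverse of 5 mod 16 is 13 (since 5·13 = 65 = 4·16 + 1), so t ≡ 13·9 = 117 ≡ 5 (mod 16).
    Then x = 6728 + 24453·5 = 128993, valid modulo lcm(24453, 16) = 391248: x ≡ 128993 (mod 391248).
Verify against each original: 128993 mod 9 = 5, 128993 mod 13 = 7, 128993 mod 19 = 2, 128993 mod 11 = 7, 128993 mod 16 = 1.

x ≡ 128993 (mod 391248).


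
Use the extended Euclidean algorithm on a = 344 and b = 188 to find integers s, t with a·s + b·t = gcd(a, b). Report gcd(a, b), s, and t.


Euclidean algorithm on (344, 188) — divide until remainder is 0:
  344 = 1 · 188 + 156
  188 = 1 · 156 + 32
  156 = 4 · 32 + 28
  32 = 1 · 28 + 4
  28 = 7 · 4 + 0
gcd(344, 188) = 4.
Track Bezout coefficients alongside the remainders: start with r₀ = 344 = a·1 + b·0 (s = 1, t = 0) and r₁ = 188 = a·0 + b·1 (s = 0, t = 1); each new remainder r_{k+1} = r_{k-1} − q_k·r_k inherits s_{k+1} = s_{k-1} − q_k·s_k, t_{k+1} = t_{k-1} − q_k·t_k, so r_k = a·s_k + b·t_k at every step:
  q = 1: r = 156, s = 1 − 1·0 = 1, t = 0 − 1·1 = -1  (check: 344·1 + 188·(-1) = 156)
  q = 1: r = 32, s = 0 − 1·1 = -1, t = 1 − 1·(-1) = 2  (check: 344·(-1) + 188·2 = 32)
  q = 4: r = 28, s = 1 − 4·(-1) = 5, t = -1 − 4·2 = -9  (check: 344·5 + 188·(-9) = 28)
  q = 1: r = 4, s = -1 − 1·5 = -6, t = 2 − 1·(-9) = 11  (check: 344·(-6) + 188·11 = 4)
The row with r = 4 (the gcd) gives the Bezout coefficients s = -6, t = 11.
Result: 344 · (-6) + 188 · (11) = 4.

gcd(344, 188) = 4; s = -6, t = 11 (check: 344·(-6) + 188·11 = 4).
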